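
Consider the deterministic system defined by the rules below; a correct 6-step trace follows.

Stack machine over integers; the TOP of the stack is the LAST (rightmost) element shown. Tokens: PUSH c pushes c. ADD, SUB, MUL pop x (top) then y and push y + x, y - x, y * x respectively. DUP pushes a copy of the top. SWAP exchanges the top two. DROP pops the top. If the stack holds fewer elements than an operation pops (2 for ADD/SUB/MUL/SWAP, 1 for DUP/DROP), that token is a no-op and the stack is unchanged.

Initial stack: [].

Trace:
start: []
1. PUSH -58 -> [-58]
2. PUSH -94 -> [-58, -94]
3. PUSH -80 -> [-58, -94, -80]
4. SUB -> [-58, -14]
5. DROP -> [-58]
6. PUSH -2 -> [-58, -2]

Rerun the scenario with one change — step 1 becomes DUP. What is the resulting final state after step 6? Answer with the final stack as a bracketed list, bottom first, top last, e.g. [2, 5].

[-2]

(re-executing from step 1 with the substitution; state before step 1: [])
1. DUP -> []
2. PUSH -94 -> [-94]
3. PUSH -80 -> [-94, -80]
4. SUB -> [-14]
5. DROP -> []
6. PUSH -2 -> [-2]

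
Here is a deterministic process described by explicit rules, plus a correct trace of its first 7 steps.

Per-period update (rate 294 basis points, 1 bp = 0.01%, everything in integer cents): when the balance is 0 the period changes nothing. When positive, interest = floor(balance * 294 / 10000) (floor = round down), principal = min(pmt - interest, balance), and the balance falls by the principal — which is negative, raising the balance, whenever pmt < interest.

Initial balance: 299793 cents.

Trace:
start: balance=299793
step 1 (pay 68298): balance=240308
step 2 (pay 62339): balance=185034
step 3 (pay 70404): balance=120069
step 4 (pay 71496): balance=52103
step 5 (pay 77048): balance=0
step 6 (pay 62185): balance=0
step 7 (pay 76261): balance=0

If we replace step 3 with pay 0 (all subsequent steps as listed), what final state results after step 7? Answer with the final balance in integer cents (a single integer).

(re-executing from step 3 with the substitution; state before step 3: balance=185034)
step 3 (pay 0): balance=190473
step 4 (pay 71496): balance=124576
step 5 (pay 77048): balance=51190
step 6 (pay 62185): balance=0
step 7 (pay 76261): balance=0

0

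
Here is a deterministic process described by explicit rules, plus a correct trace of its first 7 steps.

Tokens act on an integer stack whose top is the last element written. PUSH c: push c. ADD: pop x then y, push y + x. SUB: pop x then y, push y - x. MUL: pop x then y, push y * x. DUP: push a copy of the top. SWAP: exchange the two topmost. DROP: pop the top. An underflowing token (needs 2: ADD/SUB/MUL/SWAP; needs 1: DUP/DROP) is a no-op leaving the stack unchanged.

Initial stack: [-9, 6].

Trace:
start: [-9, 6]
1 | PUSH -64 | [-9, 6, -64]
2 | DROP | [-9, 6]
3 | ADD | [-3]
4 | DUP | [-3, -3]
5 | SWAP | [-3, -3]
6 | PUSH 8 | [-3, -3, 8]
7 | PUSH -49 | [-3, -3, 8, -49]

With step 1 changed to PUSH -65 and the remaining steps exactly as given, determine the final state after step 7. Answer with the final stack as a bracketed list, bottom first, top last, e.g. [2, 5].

(re-executing from step 1 with the substitution; state before step 1: [-9, 6])
1 | PUSH -65 | [-9, 6, -65]
2 | DROP | [-9, 6]
3 | ADD | [-3]
4 | DUP | [-3, -3]
5 | SWAP | [-3, -3]
6 | PUSH 8 | [-3, -3, 8]
7 | PUSH -49 | [-3, -3, 8, -49]

[-3, -3, 8, -49]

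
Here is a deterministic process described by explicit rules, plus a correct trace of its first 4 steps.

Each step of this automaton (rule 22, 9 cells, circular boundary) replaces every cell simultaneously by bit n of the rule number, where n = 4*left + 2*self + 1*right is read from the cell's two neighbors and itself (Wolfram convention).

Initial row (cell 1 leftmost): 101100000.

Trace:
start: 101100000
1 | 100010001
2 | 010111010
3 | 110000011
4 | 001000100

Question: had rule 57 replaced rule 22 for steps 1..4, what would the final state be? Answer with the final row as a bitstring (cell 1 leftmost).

011011010

(re-executing steps 1..4 under rule 57; state before step 1: 101100000)
1 | 011011110
2 | 010110001
3 | 101101100
4 | 011011010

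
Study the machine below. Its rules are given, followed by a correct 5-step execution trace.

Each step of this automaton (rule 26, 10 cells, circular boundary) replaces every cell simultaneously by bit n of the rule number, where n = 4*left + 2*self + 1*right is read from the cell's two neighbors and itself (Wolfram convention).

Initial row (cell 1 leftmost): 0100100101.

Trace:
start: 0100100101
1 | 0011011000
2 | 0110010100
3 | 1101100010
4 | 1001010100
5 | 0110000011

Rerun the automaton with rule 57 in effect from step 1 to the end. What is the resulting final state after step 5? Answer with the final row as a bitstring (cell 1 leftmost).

(re-executing steps 1..5 under rule 57; state before step 1: 0100100101)
1 | 1010010010
2 | 0101001001
3 | 1010100100
4 | 0101010010
5 | 0010101001

0010101001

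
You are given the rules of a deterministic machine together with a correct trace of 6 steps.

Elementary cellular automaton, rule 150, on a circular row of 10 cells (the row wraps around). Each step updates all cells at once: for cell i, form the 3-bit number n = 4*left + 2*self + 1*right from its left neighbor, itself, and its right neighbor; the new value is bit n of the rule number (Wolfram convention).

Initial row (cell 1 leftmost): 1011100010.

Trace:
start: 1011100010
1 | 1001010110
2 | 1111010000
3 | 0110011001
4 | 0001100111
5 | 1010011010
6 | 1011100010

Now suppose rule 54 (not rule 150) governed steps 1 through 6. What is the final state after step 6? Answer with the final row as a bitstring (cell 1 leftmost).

(re-executing steps 1..6 under rule 54; state before step 1: 1011100010)
1 | 1100010111
2 | 0010111000
3 | 0111000100
4 | 1000101110
5 | 1101110001
6 | 0010001010

0010001010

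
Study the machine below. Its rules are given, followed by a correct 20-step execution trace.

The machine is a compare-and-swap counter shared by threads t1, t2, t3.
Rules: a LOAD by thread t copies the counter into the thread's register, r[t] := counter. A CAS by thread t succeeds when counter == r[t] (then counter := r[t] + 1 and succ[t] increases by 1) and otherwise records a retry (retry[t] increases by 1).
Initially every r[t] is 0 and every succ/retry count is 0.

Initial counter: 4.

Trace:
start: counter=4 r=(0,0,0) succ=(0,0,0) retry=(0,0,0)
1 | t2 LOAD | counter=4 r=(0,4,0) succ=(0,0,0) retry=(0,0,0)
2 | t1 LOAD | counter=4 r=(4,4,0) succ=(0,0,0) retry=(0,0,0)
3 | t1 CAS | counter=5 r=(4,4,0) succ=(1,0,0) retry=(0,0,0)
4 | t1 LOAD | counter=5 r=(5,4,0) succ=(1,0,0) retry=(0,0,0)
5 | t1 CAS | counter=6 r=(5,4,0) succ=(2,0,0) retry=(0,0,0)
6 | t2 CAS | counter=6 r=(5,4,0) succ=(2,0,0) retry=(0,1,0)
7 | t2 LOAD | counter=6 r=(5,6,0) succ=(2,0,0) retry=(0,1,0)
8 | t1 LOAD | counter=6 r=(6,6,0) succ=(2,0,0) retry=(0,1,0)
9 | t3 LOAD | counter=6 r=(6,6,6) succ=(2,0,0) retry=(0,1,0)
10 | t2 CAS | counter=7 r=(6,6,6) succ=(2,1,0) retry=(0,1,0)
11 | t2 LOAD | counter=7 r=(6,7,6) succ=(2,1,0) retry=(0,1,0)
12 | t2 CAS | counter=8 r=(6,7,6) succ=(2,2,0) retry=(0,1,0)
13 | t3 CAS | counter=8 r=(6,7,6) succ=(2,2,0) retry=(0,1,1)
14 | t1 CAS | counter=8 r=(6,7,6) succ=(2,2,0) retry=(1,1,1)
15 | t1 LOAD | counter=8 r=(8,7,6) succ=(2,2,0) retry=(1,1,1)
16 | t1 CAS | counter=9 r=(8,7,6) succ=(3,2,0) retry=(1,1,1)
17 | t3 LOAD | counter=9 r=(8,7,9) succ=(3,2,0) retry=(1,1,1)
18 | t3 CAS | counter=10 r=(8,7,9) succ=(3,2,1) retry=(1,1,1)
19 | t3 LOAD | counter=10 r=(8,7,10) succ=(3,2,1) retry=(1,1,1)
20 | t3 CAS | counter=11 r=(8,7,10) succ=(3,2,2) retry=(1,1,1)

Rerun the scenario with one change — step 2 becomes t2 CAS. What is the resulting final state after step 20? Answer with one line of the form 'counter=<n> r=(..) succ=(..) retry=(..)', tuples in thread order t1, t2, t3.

(re-executing from step 2 with the substitution; state before step 2: counter=4 r=(0,4,0) succ=(0,0,0) retry=(0,0,0))
2 | t2 CAS | counter=5 r=(0,4,0) succ=(0,1,0) retry=(0,0,0)
3 | t1 CAS | counter=5 r=(0,4,0) succ=(0,1,0) retry=(1,0,0)
4 | t1 LOAD | counter=5 r=(5,4,0) succ=(0,1,0) retry=(1,0,0)
5 | t1 CAS | counter=6 r=(5,4,0) succ=(1,1,0) retry=(1,0,0)
6 | t2 CAS | counter=6 r=(5,4,0) succ=(1,1,0) retry=(1,1,0)
7 | t2 LOAD | counter=6 r=(5,6,0) succ=(1,1,0) retry=(1,1,0)
8 | t1 LOAD | counter=6 r=(6,6,0) succ=(1,1,0) retry=(1,1,0)
9 | t3 LOAD | counter=6 r=(6,6,6) succ=(1,1,0) retry=(1,1,0)
10 | t2 CAS | counter=7 r=(6,6,6) succ=(1,2,0) retry=(1,1,0)
11 | t2 LOAD | counter=7 r=(6,7,6) succ=(1,2,0) retry=(1,1,0)
12 | t2 CAS | counter=8 r=(6,7,6) succ=(1,3,0) retry=(1,1,0)
13 | t3 CAS | counter=8 r=(6,7,6) succ=(1,3,0) retry=(1,1,1)
14 | t1 CAS | counter=8 r=(6,7,6) succ=(1,3,0) retry=(2,1,1)
15 | t1 LOAD | counter=8 r=(8,7,6) succ=(1,3,0) retry=(2,1,1)
16 | t1 CAS | counter=9 r=(8,7,6) succ=(2,3,0) retry=(2,1,1)
17 | t3 LOAD | counter=9 r=(8,7,9) succ=(2,3,0) retry=(2,1,1)
18 | t3 CAS | counter=10 r=(8,7,9) succ=(2,3,1) retry=(2,1,1)
19 | t3 LOAD | counter=10 r=(8,7,10) succ=(2,3,1) retry=(2,1,1)
20 | t3 CAS | counter=11 r=(8,7,10) succ=(2,3,2) retry=(2,1,1)

counter=11 r=(8,7,10) succ=(2,3,2) retry=(2,1,1)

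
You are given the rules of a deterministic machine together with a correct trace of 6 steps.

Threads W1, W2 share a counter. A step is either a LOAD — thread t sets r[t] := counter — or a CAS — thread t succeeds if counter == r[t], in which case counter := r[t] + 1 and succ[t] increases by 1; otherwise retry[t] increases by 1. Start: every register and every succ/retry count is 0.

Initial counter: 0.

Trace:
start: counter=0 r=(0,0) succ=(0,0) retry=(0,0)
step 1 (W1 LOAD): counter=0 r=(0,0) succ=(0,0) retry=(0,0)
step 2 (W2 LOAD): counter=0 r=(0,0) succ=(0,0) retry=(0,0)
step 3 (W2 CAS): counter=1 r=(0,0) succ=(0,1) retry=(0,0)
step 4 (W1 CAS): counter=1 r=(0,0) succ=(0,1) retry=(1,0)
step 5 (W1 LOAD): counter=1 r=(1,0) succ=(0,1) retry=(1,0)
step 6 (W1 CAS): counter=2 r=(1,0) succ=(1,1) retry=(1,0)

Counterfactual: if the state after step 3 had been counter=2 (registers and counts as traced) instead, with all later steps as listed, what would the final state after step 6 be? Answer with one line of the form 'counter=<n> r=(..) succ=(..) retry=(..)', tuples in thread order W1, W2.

state after step 3 := counter=2 r=(0,0) succ=(0,1) retry=(0,0)
step 4 (W1 CAS): counter=2 r=(0,0) succ=(0,1) retry=(1,0)
step 5 (W1 LOAD): counter=2 r=(2,0) succ=(0,1) retry=(1,0)
step 6 (W1 CAS): counter=3 r=(2,0) succ=(1,1) retry=(1,0)

counter=3 r=(2,0) succ=(1,1) retry=(1,0)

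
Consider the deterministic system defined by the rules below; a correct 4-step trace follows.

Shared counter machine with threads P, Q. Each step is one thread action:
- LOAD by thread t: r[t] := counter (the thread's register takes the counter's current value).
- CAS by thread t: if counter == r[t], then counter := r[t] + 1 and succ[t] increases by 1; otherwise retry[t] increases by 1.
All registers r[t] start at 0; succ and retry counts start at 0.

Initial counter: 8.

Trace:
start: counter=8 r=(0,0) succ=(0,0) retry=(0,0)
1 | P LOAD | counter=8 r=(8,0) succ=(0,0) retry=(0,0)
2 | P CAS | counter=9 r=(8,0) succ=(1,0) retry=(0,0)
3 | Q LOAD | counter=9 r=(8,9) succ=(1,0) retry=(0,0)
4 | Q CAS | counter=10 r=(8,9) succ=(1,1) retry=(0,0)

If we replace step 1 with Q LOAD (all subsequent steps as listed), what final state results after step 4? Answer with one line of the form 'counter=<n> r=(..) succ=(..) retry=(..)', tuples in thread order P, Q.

(re-executing from step 1 with the substitution; state before step 1: counter=8 r=(0,0) succ=(0,0) retry=(0,0))
1 | Q LOAD | counter=8 r=(0,8) succ=(0,0) retry=(0,0)
2 | P CAS | counter=8 r=(0,8) succ=(0,0) retry=(1,0)
3 | Q LOAD | counter=8 r=(0,8) succ=(0,0) retry=(1,0)
4 | Q CAS | counter=9 r=(0,8) succ=(0,1) retry=(1,0)

counter=9 r=(0,8) succ=(0,1) retry=(1,0)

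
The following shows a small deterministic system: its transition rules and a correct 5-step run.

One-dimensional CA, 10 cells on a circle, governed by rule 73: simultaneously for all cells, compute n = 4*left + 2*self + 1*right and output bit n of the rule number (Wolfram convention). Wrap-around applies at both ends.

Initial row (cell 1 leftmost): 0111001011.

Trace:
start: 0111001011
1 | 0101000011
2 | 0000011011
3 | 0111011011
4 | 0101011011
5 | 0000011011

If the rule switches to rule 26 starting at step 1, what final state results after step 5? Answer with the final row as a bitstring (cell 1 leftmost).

1000000100

(re-executing steps 1..5 under rule 26; state before step 1: 0111001011)
1 | 0100110010
2 | 1011101101
3 | 0010001001
4 | 1101010110
5 | 1000000100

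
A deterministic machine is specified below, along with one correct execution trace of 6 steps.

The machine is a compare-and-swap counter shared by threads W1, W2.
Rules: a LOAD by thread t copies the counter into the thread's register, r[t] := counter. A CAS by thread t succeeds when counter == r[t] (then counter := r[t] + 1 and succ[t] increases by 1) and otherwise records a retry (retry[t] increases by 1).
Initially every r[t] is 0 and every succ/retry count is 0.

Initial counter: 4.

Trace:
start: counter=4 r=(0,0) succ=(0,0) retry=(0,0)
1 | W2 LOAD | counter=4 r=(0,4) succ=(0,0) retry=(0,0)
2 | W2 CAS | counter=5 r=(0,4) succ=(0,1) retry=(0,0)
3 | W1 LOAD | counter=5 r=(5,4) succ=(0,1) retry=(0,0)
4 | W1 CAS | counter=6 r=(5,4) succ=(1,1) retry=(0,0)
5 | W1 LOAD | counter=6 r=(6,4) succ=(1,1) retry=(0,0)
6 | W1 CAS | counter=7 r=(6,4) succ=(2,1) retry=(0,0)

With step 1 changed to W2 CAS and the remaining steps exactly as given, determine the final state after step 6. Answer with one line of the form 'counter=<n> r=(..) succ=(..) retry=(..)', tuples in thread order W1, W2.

(re-executing from step 1 with the substitution; state before step 1: counter=4 r=(0,0) succ=(0,0) retry=(0,0))
1 | W2 CAS | counter=4 r=(0,0) succ=(0,0) retry=(0,1)
2 | W2 CAS | counter=4 r=(0,0) succ=(0,0) retry=(0,2)
3 | W1 LOAD | counter=4 r=(4,0) succ=(0,0) retry=(0,2)
4 | W1 CAS | counter=5 r=(4,0) succ=(1,0) retry=(0,2)
5 | W1 LOAD | counter=5 r=(5,0) succ=(1,0) retry=(0,2)
6 | W1 CAS | counter=6 r=(5,0) succ=(2,0) retry=(0,2)

counter=6 r=(5,0) succ=(2,0) retry=(0,2)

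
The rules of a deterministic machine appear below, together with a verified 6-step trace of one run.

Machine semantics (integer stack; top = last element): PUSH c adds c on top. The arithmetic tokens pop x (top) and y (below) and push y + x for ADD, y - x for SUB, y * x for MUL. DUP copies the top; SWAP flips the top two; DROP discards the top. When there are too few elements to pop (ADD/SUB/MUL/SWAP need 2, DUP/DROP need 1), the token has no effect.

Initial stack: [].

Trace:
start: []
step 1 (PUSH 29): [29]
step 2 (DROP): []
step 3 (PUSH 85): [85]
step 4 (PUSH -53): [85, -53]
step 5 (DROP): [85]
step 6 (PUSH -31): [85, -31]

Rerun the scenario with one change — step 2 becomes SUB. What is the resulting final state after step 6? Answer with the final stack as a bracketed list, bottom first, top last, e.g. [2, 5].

[29, 85, -31]

(re-executing from step 2 with the substitution; state before step 2: [29])
step 2 (SUB): [29]
step 3 (PUSH 85): [29, 85]
step 4 (PUSH -53): [29, 85, -53]
step 5 (DROP): [29, 85]
step 6 (PUSH -31): [29, 85, -31]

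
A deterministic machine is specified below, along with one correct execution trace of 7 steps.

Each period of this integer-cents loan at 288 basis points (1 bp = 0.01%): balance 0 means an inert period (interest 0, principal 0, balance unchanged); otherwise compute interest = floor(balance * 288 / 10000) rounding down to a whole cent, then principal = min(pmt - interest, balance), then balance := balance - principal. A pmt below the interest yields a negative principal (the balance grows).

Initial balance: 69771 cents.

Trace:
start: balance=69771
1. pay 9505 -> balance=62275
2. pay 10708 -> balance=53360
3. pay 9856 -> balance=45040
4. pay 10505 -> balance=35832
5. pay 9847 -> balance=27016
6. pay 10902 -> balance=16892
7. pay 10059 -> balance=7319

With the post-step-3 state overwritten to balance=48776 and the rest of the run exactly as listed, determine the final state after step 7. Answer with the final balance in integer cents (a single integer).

state after step 3 := balance=48776
4. pay 10505 -> balance=39675
5. pay 9847 -> balance=30970
6. pay 10902 -> balance=20959
7. pay 10059 -> balance=11503

11503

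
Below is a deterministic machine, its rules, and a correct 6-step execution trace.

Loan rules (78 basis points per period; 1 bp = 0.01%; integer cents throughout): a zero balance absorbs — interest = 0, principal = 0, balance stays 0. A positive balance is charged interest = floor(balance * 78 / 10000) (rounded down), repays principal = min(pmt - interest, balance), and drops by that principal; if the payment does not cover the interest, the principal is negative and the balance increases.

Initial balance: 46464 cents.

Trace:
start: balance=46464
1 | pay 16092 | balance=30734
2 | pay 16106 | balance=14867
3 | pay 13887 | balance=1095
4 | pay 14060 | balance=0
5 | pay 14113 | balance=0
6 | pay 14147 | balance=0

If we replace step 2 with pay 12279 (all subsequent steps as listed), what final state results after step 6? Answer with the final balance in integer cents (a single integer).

(re-executing from step 2 with the substitution; state before step 2: balance=30734)
2 | pay 12279 | balance=18694
3 | pay 13887 | balance=4952
4 | pay 14060 | balance=0
5 | pay 14113 | balance=0
6 | pay 14147 | balance=0

0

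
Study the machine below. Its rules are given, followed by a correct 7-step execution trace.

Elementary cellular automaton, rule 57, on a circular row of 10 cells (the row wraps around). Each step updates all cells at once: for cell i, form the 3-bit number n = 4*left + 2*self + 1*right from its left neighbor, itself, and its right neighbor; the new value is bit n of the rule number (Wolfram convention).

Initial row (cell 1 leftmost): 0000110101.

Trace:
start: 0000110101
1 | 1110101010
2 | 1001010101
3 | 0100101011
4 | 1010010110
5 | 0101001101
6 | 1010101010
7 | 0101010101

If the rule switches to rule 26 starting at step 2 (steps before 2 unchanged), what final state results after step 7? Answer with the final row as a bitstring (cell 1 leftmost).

0001000100

(re-executing steps 2..7 under rule 26; state before step 2: 1110101010)
2 | 1000000000
3 | 0100000001
4 | 0010000010
5 | 0101000101
6 | 0000101000
7 | 0001000100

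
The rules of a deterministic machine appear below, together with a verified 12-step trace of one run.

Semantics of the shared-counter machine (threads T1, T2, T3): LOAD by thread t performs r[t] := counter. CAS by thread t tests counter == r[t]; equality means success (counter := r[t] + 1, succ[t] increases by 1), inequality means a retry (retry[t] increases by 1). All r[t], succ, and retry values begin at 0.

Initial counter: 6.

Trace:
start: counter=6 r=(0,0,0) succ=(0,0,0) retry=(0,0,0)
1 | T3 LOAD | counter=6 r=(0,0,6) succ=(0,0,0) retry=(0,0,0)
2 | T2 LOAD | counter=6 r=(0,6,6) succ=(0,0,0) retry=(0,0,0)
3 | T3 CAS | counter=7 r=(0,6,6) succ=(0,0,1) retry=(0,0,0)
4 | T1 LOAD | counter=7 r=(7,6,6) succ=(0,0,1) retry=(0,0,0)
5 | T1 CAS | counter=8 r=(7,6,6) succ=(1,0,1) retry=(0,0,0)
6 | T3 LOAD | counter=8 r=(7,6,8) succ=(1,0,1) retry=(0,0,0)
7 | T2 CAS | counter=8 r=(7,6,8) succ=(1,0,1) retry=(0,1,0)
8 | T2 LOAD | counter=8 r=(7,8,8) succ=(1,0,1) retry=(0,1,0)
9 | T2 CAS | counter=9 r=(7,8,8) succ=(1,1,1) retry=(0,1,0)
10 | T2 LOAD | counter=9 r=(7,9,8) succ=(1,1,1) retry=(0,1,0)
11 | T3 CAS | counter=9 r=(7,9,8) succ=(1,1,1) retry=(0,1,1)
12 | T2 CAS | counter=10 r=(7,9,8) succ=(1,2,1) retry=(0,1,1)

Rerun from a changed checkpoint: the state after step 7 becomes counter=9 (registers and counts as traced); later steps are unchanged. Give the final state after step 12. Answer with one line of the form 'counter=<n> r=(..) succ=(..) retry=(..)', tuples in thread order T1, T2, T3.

counter=11 r=(7,10,8) succ=(1,2,1) retry=(0,1,1)

state after step 7 := counter=9 r=(7,6,8) succ=(1,0,1) retry=(0,1,0)
8 | T2 LOAD | counter=9 r=(7,9,8) succ=(1,0,1) retry=(0,1,0)
9 | T2 CAS | counter=10 r=(7,9,8) succ=(1,1,1) retry=(0,1,0)
10 | T2 LOAD | counter=10 r=(7,10,8) succ=(1,1,1) retry=(0,1,0)
11 | T3 CAS | counter=10 r=(7,10,8) succ=(1,1,1) retry=(0,1,1)
12 | T2 CAS | counter=11 r=(7,10,8) succ=(1,2,1) retry=(0,1,1)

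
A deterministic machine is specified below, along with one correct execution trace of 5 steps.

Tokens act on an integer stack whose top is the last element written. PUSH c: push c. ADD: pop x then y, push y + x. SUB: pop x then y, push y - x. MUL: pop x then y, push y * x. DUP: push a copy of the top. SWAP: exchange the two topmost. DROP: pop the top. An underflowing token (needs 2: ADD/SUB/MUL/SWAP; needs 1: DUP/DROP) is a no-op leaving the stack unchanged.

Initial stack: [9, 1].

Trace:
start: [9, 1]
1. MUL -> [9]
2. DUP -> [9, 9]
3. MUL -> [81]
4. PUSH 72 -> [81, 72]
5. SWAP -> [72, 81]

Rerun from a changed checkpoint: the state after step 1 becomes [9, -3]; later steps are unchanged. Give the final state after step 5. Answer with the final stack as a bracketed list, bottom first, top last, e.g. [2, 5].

[9, 72, 9]

state after step 1 := [9, -3]
2. DUP -> [9, -3, -3]
3. MUL -> [9, 9]
4. PUSH 72 -> [9, 9, 72]
5. SWAP -> [9, 72, 9]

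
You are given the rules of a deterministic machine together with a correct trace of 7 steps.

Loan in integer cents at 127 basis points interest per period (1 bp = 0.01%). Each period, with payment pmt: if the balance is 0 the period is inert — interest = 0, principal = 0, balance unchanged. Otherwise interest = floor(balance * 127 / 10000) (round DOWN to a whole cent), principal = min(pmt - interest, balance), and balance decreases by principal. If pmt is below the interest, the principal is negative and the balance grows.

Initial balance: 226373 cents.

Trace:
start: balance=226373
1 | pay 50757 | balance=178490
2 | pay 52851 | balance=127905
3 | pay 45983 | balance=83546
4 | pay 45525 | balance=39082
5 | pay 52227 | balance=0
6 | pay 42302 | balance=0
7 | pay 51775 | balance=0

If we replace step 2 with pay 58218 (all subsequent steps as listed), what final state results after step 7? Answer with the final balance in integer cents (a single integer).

0

(re-executing from step 2 with the substitution; state before step 2: balance=178490)
2 | pay 58218 | balance=122538
3 | pay 45983 | balance=78111
4 | pay 45525 | balance=33578
5 | pay 52227 | balance=0
6 | pay 42302 | balance=0
7 | pay 51775 | balance=0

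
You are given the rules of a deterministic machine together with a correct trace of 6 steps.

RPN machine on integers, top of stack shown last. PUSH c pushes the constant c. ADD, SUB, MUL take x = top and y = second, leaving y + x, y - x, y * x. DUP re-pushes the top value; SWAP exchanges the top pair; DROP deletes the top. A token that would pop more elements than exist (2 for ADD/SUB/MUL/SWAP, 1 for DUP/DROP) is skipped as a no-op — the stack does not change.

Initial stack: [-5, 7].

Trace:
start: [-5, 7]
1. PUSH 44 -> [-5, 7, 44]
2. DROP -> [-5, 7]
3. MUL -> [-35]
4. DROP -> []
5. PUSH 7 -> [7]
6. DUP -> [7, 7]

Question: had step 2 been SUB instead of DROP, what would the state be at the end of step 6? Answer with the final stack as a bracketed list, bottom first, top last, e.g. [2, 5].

(re-executing from step 2 with the substitution; state before step 2: [-5, 7, 44])
2. SUB -> [-5, -37]
3. MUL -> [185]
4. DROP -> []
5. PUSH 7 -> [7]
6. DUP -> [7, 7]

[7, 7]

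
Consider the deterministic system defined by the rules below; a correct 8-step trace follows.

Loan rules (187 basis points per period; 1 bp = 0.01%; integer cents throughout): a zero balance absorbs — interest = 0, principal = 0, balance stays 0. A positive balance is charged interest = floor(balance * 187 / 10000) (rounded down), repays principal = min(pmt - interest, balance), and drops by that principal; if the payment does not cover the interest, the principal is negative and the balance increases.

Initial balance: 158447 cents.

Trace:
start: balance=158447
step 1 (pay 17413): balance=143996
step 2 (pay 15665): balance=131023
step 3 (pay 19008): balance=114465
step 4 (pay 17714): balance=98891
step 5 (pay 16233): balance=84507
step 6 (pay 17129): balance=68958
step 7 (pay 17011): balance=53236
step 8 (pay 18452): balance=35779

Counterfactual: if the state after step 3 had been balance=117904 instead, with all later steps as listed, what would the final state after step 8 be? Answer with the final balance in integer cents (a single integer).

state after step 3 := balance=117904
step 4 (pay 17714): balance=102394
step 5 (pay 16233): balance=88075
step 6 (pay 17129): balance=72593
step 7 (pay 17011): balance=56939
step 8 (pay 18452): balance=39551

39551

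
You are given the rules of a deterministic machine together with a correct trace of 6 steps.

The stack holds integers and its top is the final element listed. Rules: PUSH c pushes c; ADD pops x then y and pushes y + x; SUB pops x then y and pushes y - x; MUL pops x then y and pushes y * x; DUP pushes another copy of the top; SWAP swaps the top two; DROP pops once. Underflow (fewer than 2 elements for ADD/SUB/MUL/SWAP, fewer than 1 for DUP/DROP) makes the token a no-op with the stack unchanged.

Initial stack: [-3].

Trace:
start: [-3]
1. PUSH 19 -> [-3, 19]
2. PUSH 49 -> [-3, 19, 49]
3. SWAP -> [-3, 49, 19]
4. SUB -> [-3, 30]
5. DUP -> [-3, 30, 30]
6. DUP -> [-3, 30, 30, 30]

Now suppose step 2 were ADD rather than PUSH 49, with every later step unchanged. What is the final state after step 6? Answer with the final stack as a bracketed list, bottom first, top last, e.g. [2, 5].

[16, 16, 16]

(re-executing from step 2 with the substitution; state before step 2: [-3, 19])
2. ADD -> [16]
3. SWAP -> [16]
4. SUB -> [16]
5. DUP -> [16, 16]
6. DUP -> [16, 16, 16]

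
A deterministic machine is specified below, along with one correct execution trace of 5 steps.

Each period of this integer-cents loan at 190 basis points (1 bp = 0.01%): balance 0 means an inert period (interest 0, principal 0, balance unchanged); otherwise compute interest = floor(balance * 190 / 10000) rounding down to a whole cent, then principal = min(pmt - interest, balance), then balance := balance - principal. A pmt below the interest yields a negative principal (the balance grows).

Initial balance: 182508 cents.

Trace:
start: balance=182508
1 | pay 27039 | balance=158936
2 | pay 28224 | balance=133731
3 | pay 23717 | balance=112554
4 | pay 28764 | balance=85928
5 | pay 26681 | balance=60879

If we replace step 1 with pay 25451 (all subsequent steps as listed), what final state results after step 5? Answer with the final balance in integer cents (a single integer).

(re-executing from step 1 with the substitution; state before step 1: balance=182508)
1 | pay 25451 | balance=160524
2 | pay 28224 | balance=135349
3 | pay 23717 | balance=114203
4 | pay 28764 | balance=87608
5 | pay 26681 | balance=62591

62591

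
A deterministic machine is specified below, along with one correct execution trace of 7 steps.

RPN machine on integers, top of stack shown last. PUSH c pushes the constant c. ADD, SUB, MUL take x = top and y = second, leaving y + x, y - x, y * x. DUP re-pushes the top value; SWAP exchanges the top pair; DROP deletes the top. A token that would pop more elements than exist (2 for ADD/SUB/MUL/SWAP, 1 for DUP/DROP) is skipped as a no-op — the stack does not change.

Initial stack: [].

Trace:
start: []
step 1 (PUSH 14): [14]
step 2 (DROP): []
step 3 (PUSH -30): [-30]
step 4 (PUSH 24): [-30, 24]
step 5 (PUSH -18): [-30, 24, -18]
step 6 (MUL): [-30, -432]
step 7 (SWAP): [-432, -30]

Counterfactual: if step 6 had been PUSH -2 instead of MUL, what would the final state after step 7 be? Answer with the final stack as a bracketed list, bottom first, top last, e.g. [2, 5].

[-30, 24, -2, -18]

(re-executing from step 6 with the substitution; state before step 6: [-30, 24, -18])
step 6 (PUSH -2): [-30, 24, -18, -2]
step 7 (SWAP): [-30, 24, -2, -18]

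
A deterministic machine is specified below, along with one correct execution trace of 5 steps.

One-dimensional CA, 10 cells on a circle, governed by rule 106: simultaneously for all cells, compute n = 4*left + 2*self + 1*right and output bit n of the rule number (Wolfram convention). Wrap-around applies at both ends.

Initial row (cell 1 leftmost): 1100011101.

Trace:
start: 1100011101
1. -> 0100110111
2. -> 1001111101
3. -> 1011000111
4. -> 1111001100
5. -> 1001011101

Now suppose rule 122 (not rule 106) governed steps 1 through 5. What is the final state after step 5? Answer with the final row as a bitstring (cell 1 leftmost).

(re-executing steps 1..5 under rule 122; state before step 1: 1100011101)
1. -> 0110110111
2. -> 1111111101
3. -> 0000000111
4. -> 1000001101
5. -> 1100011111

1100011111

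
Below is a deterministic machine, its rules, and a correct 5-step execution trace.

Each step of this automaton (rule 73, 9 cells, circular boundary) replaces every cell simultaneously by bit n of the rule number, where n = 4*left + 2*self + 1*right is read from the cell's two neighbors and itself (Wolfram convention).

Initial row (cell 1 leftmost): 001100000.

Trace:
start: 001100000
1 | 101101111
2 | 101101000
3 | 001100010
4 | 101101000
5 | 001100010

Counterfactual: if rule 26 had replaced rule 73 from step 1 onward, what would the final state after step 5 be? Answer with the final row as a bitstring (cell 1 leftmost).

(re-executing steps 1..5 under rule 26; state before step 1: 001100000)
1 | 011010000
2 | 110001000
3 | 101010101
4 | 000000001
5 | 100000010

100000010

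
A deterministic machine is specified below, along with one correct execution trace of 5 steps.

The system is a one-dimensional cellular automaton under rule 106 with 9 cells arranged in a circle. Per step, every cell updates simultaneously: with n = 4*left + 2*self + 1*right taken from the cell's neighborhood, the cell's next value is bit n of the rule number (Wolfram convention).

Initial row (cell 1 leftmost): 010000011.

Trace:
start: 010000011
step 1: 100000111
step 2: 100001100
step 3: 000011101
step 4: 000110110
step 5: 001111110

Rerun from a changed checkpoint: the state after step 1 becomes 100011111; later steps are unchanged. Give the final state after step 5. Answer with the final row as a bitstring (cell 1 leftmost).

111100100

state after step 1 := 100011111
step 2: 100110000
step 3: 001110001
step 4: 011010010
step 5: 111100100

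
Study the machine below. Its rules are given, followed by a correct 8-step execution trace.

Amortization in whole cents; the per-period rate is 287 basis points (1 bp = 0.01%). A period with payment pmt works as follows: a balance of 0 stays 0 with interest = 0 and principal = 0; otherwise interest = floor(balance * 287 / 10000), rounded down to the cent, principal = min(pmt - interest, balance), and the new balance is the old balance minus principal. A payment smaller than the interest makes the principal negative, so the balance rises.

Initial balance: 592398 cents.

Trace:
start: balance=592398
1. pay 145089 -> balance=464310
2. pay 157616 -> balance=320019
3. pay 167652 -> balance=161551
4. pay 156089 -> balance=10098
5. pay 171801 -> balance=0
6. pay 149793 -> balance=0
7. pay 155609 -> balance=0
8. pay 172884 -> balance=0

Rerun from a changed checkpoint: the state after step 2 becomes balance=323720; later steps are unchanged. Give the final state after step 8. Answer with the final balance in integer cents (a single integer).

0

state after step 2 := balance=323720
3. pay 167652 -> balance=165358
4. pay 156089 -> balance=14014
5. pay 171801 -> balance=0
6. pay 149793 -> balance=0
7. pay 155609 -> balance=0
8. pay 172884 -> balance=0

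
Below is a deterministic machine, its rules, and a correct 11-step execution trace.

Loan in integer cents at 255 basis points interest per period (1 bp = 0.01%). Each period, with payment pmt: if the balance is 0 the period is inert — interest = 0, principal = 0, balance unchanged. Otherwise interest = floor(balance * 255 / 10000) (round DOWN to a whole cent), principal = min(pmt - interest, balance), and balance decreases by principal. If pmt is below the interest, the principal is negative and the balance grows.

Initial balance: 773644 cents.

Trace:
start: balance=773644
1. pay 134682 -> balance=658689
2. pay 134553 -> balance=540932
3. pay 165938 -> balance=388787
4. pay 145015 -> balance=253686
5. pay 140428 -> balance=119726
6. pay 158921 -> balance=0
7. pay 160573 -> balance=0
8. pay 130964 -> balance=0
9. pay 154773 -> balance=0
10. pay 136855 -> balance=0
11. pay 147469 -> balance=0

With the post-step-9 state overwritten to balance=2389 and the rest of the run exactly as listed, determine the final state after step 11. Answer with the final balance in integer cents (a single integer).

state after step 9 := balance=2389
10. pay 136855 -> balance=0
11. pay 147469 -> balance=0

0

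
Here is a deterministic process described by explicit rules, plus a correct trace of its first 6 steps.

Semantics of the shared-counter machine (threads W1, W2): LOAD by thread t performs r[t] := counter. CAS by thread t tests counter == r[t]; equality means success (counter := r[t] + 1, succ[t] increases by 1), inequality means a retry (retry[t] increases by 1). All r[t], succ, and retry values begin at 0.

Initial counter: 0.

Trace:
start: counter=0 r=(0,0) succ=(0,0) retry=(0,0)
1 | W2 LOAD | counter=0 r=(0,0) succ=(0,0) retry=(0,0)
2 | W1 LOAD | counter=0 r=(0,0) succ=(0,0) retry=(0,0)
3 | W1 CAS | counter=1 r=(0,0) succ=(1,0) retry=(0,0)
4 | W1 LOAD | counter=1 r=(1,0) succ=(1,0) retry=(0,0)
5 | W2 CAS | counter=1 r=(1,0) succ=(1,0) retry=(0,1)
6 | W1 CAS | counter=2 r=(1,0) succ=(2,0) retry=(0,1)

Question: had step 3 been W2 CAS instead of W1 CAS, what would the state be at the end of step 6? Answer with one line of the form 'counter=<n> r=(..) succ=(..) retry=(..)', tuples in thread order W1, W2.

(re-executing from step 3 with the substitution; state before step 3: counter=0 r=(0,0) succ=(0,0) retry=(0,0))
3 | W2 CAS | counter=1 r=(0,0) succ=(0,1) retry=(0,0)
4 | W1 LOAD | counter=1 r=(1,0) succ=(0,1) retry=(0,0)
5 | W2 CAS | counter=1 r=(1,0) succ=(0,1) retry=(0,1)
6 | W1 CAS | counter=2 r=(1,0) succ=(1,1) retry=(0,1)

counter=2 r=(1,0) succ=(1,1) retry=(0,1)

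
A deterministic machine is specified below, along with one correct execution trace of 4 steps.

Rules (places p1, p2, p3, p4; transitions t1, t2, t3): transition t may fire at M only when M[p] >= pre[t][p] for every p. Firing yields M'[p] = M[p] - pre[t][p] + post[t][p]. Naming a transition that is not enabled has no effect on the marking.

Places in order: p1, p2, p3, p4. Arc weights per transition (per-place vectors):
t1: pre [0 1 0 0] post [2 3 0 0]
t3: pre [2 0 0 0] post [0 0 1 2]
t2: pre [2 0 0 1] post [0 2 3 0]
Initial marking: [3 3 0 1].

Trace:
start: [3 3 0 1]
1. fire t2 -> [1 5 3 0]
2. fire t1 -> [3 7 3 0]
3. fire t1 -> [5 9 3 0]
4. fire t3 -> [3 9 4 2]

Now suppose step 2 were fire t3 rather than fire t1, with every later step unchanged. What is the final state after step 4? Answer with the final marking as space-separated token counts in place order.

1 7 4 2

(re-executing from step 2 with the substitution; state before step 2: [1 5 3 0])
2. fire t3 -> [1 5 3 0]
3. fire t1 -> [3 7 3 0]
4. fire t3 -> [1 7 4 2]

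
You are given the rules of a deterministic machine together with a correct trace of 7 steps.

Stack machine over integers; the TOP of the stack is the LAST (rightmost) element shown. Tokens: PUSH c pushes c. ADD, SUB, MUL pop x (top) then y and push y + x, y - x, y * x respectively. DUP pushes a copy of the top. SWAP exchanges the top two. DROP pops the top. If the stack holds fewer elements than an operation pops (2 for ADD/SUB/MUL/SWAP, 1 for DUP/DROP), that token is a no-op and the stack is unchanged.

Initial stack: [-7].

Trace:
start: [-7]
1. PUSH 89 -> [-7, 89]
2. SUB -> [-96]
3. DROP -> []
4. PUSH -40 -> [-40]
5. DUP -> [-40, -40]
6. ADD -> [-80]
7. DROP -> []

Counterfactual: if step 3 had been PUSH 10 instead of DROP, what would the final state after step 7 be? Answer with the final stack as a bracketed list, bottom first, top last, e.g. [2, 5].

[-96, 10]

(re-executing from step 3 with the substitution; state before step 3: [-96])
3. PUSH 10 -> [-96, 10]
4. PUSH -40 -> [-96, 10, -40]
5. DUP -> [-96, 10, -40, -40]
6. ADD -> [-96, 10, -80]
7. DROP -> [-96, 10]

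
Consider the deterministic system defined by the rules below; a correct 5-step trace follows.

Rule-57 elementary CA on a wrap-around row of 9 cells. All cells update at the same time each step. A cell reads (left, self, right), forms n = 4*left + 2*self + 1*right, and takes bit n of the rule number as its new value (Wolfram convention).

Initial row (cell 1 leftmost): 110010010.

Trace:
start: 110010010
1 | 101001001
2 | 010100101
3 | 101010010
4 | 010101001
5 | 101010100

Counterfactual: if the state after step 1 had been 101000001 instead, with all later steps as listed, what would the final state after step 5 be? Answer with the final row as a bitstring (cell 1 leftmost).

110110100

state after step 1 := 101000001
2 | 010111101
3 | 101100010
4 | 011011001
5 | 110110100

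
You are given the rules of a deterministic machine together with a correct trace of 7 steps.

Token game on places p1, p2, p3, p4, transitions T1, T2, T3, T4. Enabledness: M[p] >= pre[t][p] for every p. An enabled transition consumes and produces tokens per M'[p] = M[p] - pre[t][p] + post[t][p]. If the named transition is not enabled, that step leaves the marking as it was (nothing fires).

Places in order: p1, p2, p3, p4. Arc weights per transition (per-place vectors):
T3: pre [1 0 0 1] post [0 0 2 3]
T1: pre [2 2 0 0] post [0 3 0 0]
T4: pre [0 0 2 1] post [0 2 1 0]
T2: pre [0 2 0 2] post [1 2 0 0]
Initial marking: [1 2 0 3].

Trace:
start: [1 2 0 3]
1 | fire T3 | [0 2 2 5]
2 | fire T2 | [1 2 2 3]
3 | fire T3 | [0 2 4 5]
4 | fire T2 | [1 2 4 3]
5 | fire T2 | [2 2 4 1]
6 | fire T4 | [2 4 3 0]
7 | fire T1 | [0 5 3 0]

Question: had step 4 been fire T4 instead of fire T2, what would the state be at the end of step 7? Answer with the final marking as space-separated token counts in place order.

(re-executing from step 4 with the substitution; state before step 4: [0 2 4 5])
4 | fire T4 | [0 4 3 4]
5 | fire T2 | [1 4 3 2]
6 | fire T4 | [1 6 2 1]
7 | fire T1 | [1 6 2 1]

1 6 2 1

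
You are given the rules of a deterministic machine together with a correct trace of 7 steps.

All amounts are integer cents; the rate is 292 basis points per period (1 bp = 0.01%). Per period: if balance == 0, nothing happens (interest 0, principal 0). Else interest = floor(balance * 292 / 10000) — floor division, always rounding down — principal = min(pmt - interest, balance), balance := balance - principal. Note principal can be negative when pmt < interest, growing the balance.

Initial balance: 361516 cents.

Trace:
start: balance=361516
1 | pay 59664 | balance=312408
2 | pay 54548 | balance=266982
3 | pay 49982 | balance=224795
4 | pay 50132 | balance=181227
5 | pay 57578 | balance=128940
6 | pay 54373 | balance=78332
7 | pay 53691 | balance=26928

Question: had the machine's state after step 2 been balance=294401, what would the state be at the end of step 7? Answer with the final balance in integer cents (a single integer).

58590

state after step 2 := balance=294401
3 | pay 49982 | balance=253015
4 | pay 50132 | balance=210271
5 | pay 57578 | balance=158832
6 | pay 54373 | balance=109096
7 | pay 53691 | balance=58590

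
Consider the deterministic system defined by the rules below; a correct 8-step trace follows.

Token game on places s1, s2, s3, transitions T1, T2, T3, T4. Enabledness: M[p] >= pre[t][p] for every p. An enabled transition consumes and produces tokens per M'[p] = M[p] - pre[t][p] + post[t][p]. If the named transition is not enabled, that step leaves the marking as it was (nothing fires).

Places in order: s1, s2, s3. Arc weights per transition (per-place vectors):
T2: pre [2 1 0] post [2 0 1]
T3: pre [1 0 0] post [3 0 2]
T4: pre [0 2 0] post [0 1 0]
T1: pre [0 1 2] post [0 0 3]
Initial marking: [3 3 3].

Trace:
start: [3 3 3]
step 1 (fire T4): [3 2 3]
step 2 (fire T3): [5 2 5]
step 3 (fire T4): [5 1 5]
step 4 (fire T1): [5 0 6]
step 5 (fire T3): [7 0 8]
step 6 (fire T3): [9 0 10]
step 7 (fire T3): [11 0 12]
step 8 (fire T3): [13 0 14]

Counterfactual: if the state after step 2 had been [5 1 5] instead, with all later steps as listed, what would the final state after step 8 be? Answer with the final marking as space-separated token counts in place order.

state after step 2 := [5 1 5]
step 3 (fire T4): [5 1 5]
step 4 (fire T1): [5 0 6]
step 5 (fire T3): [7 0 8]
step 6 (fire T3): [9 0 10]
step 7 (fire T3): [11 0 12]
step 8 (fire T3): [13 0 14]

13 0 14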